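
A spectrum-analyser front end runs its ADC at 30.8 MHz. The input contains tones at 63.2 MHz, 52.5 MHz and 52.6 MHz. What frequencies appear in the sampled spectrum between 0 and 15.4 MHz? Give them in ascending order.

1.6 MHz, 9 MHz, 9.1 MHz

fs/2 = 15.4 MHz.
63.2 MHz mod fs = 1.6 MHz.
1.6 MHz ≤ fs/2 = 15.4 MHz, appears at 1.6 MHz.
52.5 MHz mod fs = 21.7 MHz.
21.7 MHz > fs/2 = 15.4 MHz, folds to fs − 21.7 MHz = 9.1 MHz.
52.6 MHz mod fs = 21.8 MHz.
21.8 MHz > fs/2 = 15.4 MHz, folds to fs − 21.8 MHz = 9 MHz.
Distinct values: {1.6 MHz, 9 MHz, 9.1 MHz}.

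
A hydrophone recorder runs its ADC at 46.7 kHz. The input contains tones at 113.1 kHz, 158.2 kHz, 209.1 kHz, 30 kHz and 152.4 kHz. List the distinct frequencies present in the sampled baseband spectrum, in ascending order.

12.3 kHz, 16.7 kHz, 18.1 kHz, 19.7 kHz, 22.3 kHz

fs/2 = 23.35 kHz.
113.1 kHz mod fs = 19.7 kHz.
19.7 kHz ≤ fs/2 = 23.35 kHz, appears at 19.7 kHz.
158.2 kHz mod fs = 18.1 kHz.
18.1 kHz ≤ fs/2 = 23.35 kHz, appears at 18.1 kHz.
209.1 kHz mod fs = 22.3 kHz.
22.3 kHz ≤ fs/2 = 23.35 kHz, appears at 22.3 kHz.
30 kHz > fs/2 = 23.35 kHz, folds to fs − 30 kHz = 16.7 kHz.
152.4 kHz mod fs = 12.3 kHz.
12.3 kHz ≤ fs/2 = 23.35 kHz, appears at 12.3 kHz.
Distinct values: {12.3 kHz, 16.7 kHz, 18.1 kHz, 19.7 kHz, 22.3 kHz}.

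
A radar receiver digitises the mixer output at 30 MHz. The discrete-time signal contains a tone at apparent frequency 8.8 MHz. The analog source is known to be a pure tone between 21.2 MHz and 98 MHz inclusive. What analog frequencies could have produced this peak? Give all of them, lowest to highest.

Frequencies that alias to 8.8 MHz are k·fs ± 8.8 MHz for integer k ≥ 0.
k=0: 8.8 MHz.
k=1: 21.2 MHz, 38.8 MHz.
k=2: 51.2 MHz, 68.8 MHz.
k=3: 81.2 MHz, 98.8 MHz.
k=4: 111.2 MHz, 128.8 MHz.
Within [21.2 MHz, 98 MHz]: 21.2 MHz, 38.8 MHz, 51.2 MHz, 68.8 MHz, 81.2 MHz.

21.2 MHz, 38.8 MHz, 51.2 MHz, 68.8 MHz, 81.2 MHz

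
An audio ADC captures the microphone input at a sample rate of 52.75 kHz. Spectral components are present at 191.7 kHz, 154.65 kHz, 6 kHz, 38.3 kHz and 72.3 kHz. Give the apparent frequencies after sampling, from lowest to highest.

fs/2 = 26.375 kHz.
191.7 kHz mod fs = 33.45 kHz.
33.45 kHz > fs/2 = 26.375 kHz, folds to fs − 33.45 kHz = 19.3 kHz.
154.65 kHz mod fs = 49.15 kHz.
49.15 kHz > fs/2 = 26.375 kHz, folds to fs − 49.15 kHz = 3.6 kHz.
6 kHz ≤ fs/2 = 26.375 kHz, passes unchanged.
38.3 kHz > fs/2 = 26.375 kHz, folds to fs − 38.3 kHz = 14.45 kHz.
72.3 kHz mod fs = 19.55 kHz.
19.55 kHz ≤ fs/2 = 26.375 kHz, appears at 19.55 kHz.
Distinct values: {3.6 kHz, 6 kHz, 14.45 kHz, 19.3 kHz, 19.55 kHz}.

3.6 kHz, 6 kHz, 14.45 kHz, 19.3 kHz, 19.55 kHz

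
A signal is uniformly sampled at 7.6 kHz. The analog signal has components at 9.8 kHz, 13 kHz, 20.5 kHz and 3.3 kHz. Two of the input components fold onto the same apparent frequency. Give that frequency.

2.2 kHz

fs/2 = 3.8 kHz.
9.8 kHz mod fs = 2.2 kHz.
2.2 kHz ≤ fs/2 = 3.8 kHz, appears at 2.2 kHz.
13 kHz mod fs = 5.4 kHz.
5.4 kHz > fs/2 = 3.8 kHz, folds to fs − 5.4 kHz = 2.2 kHz.
20.5 kHz mod fs = 5.3 kHz.
5.3 kHz > fs/2 = 3.8 kHz, folds to fs − 5.3 kHz = 2.3 kHz.
3.3 kHz ≤ fs/2 = 3.8 kHz, passes unchanged.
9.8 kHz and 13 kHz both map to 2.2 kHz.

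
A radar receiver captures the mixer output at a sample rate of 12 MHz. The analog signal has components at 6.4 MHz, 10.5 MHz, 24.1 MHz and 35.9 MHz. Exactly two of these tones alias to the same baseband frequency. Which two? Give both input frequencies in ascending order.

fs/2 = 6 MHz.
6.4 MHz > fs/2 = 6 MHz, folds to fs − 6.4 MHz = 5.6 MHz.
10.5 MHz > fs/2 = 6 MHz, folds to fs − 10.5 MHz = 1.5 MHz.
24.1 MHz mod fs = 0.1 MHz.
0.1 MHz ≤ fs/2 = 6 MHz, appears at 0.1 MHz.
35.9 MHz mod fs = 11.9 MHz.
11.9 MHz > fs/2 = 6 MHz, folds to fs − 11.9 MHz = 0.1 MHz.
24.1 MHz and 35.9 MHz both map to 0.1 MHz.

24.1 MHz, 35.9 MHz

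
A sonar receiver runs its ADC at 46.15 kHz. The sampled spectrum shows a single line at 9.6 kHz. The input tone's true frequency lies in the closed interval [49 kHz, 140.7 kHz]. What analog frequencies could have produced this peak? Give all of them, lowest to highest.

Frequencies that alias to 9.6 kHz are k·fs ± 9.6 kHz for integer k ≥ 0.
k=0: 9.6 kHz.
k=1: 36.55 kHz, 55.75 kHz.
k=2: 82.7 kHz, 101.9 kHz.
k=3: 128.85 kHz, 148.05 kHz.
k=4: 175 kHz, 194.2 kHz.
Within [49 kHz, 140.7 kHz]: 55.75 kHz, 82.7 kHz, 101.9 kHz, 128.85 kHz.

55.75 kHz, 82.7 kHz, 101.9 kHz, 128.85 kHz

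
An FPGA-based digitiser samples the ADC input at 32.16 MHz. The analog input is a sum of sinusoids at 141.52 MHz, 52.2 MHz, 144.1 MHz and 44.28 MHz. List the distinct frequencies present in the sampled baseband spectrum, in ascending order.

12.12 MHz, 12.88 MHz, 15.46 MHz

fs/2 = 16.08 MHz.
141.52 MHz mod fs = 12.88 MHz.
12.88 MHz ≤ fs/2 = 16.08 MHz, appears at 12.88 MHz.
52.2 MHz mod fs = 20.04 MHz.
20.04 MHz > fs/2 = 16.08 MHz, folds to fs − 20.04 MHz = 12.12 MHz.
144.1 MHz mod fs = 15.46 MHz.
15.46 MHz ≤ fs/2 = 16.08 MHz, appears at 15.46 MHz.
44.28 MHz mod fs = 12.12 MHz.
12.12 MHz ≤ fs/2 = 16.08 MHz, appears at 12.12 MHz.
Distinct values: {12.12 MHz, 12.88 MHz, 15.46 MHz}.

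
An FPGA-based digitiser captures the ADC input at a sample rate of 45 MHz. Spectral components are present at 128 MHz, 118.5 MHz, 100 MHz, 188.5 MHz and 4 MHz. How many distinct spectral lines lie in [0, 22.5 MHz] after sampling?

fs/2 = 22.5 MHz.
128 MHz mod fs = 38 MHz.
38 MHz > fs/2 = 22.5 MHz, folds to fs − 38 MHz = 7 MHz.
118.5 MHz mod fs = 28.5 MHz.
28.5 MHz > fs/2 = 22.5 MHz, folds to fs − 28.5 MHz = 16.5 MHz.
100 MHz mod fs = 10 MHz.
10 MHz ≤ fs/2 = 22.5 MHz, appears at 10 MHz.
188.5 MHz mod fs = 8.5 MHz.
8.5 MHz ≤ fs/2 = 22.5 MHz, appears at 8.5 MHz.
4 MHz ≤ fs/2 = 22.5 MHz, passes unchanged.
Distinct values: {4 MHz, 7 MHz, 8.5 MHz, 10 MHz, 16.5 MHz} → 5.

5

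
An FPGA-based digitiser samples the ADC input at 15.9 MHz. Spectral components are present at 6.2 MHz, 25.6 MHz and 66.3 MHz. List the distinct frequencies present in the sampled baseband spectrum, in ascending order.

fs/2 = 7.95 MHz.
6.2 MHz ≤ fs/2 = 7.95 MHz, passes unchanged.
25.6 MHz mod fs = 9.7 MHz.
9.7 MHz > fs/2 = 7.95 MHz, folds to fs − 9.7 MHz = 6.2 MHz.
66.3 MHz mod fs = 2.7 MHz.
2.7 MHz ≤ fs/2 = 7.95 MHz, appears at 2.7 MHz.
Distinct values: {2.7 MHz, 6.2 MHz}.

2.7 MHz, 6.2 MHz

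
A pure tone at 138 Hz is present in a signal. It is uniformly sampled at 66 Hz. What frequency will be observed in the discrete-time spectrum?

138 Hz mod fs = 6 Hz.
6 Hz ≤ fs/2 = 33 Hz, appears at 6 Hz.

6 Hz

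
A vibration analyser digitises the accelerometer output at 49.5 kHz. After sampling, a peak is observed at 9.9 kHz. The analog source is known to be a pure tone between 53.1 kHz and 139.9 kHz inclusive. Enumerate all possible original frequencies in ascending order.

59.4 kHz, 89.1 kHz, 108.9 kHz, 138.6 kHz

Frequencies that alias to 9.9 kHz are k·fs ± 9.9 kHz for integer k ≥ 0.
k=0: 9.9 kHz.
k=1: 39.6 kHz, 59.4 kHz.
k=2: 89.1 kHz, 108.9 kHz.
k=3: 138.6 kHz, 158.4 kHz.
k=4: 188.1 kHz, 207.9 kHz.
Within [53.1 kHz, 139.9 kHz]: 59.4 kHz, 89.1 kHz, 108.9 kHz, 138.6 kHz.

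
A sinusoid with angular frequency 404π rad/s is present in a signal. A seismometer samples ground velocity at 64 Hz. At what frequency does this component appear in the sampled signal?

10 Hz

ω = 404π rad/s → f = ω/(2π) = 202 Hz.
202 Hz mod fs = 10 Hz.
10 Hz ≤ fs/2 = 32 Hz, appears at 10 Hz.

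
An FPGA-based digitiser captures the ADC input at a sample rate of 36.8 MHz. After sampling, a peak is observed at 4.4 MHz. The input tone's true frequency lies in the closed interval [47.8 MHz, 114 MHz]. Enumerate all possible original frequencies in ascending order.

69.2 MHz, 78 MHz, 106 MHz

Frequencies that alias to 4.4 MHz are k·fs ± 4.4 MHz for integer k ≥ 0.
k=0: 4.4 MHz.
k=1: 32.4 MHz, 41.2 MHz.
k=2: 69.2 MHz, 78 MHz.
k=3: 106 MHz, 114.8 MHz.
k=4: 142.8 MHz, 151.6 MHz.
Within [47.8 MHz, 114 MHz]: 69.2 MHz, 78 MHz, 106 MHz.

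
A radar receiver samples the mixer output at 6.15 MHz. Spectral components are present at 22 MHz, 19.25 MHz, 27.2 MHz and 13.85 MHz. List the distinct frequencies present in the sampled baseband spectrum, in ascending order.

0.8 MHz, 1.55 MHz, 2.6 MHz

fs/2 = 3.075 MHz.
22 MHz mod fs = 3.55 MHz.
3.55 MHz > fs/2 = 3.075 MHz, folds to fs − 3.55 MHz = 2.6 MHz.
19.25 MHz mod fs = 0.8 MHz.
0.8 MHz ≤ fs/2 = 3.075 MHz, appears at 0.8 MHz.
27.2 MHz mod fs = 2.6 MHz.
2.6 MHz ≤ fs/2 = 3.075 MHz, appears at 2.6 MHz.
13.85 MHz mod fs = 1.55 MHz.
1.55 MHz ≤ fs/2 = 3.075 MHz, appears at 1.55 MHz.
Distinct values: {0.8 MHz, 1.55 MHz, 2.6 MHz}.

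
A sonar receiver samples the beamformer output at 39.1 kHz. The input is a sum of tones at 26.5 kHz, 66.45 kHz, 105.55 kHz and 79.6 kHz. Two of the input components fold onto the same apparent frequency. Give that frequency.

11.75 kHz

fs/2 = 19.55 kHz.
26.5 kHz > fs/2 = 19.55 kHz, folds to fs − 26.5 kHz = 12.6 kHz.
66.45 kHz mod fs = 27.35 kHz.
27.35 kHz > fs/2 = 19.55 kHz, folds to fs − 27.35 kHz = 11.75 kHz.
105.55 kHz mod fs = 27.35 kHz.
27.35 kHz > fs/2 = 19.55 kHz, folds to fs − 27.35 kHz = 11.75 kHz.
79.6 kHz mod fs = 1.4 kHz.
1.4 kHz ≤ fs/2 = 19.55 kHz, appears at 1.4 kHz.
66.45 kHz and 105.55 kHz both map to 11.75 kHz.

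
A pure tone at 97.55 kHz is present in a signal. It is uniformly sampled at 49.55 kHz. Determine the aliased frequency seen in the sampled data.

1.55 kHz

97.55 kHz mod fs = 48 kHz.
48 kHz > fs/2 = 24.775 kHz, folds to fs − 48 kHz = 1.55 kHz.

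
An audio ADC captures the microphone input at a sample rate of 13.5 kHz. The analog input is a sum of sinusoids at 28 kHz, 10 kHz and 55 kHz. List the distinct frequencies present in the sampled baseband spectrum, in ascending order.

fs/2 = 6.75 kHz.
28 kHz mod fs = 1 kHz.
1 kHz ≤ fs/2 = 6.75 kHz, appears at 1 kHz.
10 kHz > fs/2 = 6.75 kHz, folds to fs − 10 kHz = 3.5 kHz.
55 kHz mod fs = 1 kHz.
1 kHz ≤ fs/2 = 6.75 kHz, appears at 1 kHz.
Distinct values: {1 kHz, 3.5 kHz}.

1 kHz, 3.5 kHz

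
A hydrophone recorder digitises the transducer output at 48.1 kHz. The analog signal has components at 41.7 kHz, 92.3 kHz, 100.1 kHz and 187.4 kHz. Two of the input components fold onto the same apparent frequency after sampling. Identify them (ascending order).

fs/2 = 24.05 kHz.
41.7 kHz > fs/2 = 24.05 kHz, folds to fs − 41.7 kHz = 6.4 kHz.
92.3 kHz mod fs = 44.2 kHz.
44.2 kHz > fs/2 = 24.05 kHz, folds to fs − 44.2 kHz = 3.9 kHz.
100.1 kHz mod fs = 3.9 kHz.
3.9 kHz ≤ fs/2 = 24.05 kHz, appears at 3.9 kHz.
187.4 kHz mod fs = 43.1 kHz.
43.1 kHz > fs/2 = 24.05 kHz, folds to fs − 43.1 kHz = 5 kHz.
92.3 kHz and 100.1 kHz both map to 3.9 kHz.

92.3 kHz, 100.1 kHz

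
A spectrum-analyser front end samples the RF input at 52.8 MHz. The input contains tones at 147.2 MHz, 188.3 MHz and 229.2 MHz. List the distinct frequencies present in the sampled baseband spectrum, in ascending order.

fs/2 = 26.4 MHz.
147.2 MHz mod fs = 41.6 MHz.
41.6 MHz > fs/2 = 26.4 MHz, folds to fs − 41.6 MHz = 11.2 MHz.
188.3 MHz mod fs = 29.9 MHz.
29.9 MHz > fs/2 = 26.4 MHz, folds to fs − 29.9 MHz = 22.9 MHz.
229.2 MHz mod fs = 18 MHz.
18 MHz ≤ fs/2 = 26.4 MHz, appears at 18 MHz.
Distinct values: {11.2 MHz, 18 MHz, 22.9 MHz}.

11.2 MHz, 18 MHz, 22.9 MHz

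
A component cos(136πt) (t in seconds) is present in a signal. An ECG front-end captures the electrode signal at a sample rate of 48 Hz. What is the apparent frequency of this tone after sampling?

ω = 136π rad/s → f = ω/(2π) = 68 Hz.
68 Hz mod fs = 20 Hz.
20 Hz ≤ fs/2 = 24 Hz, appears at 20 Hz.

20 Hz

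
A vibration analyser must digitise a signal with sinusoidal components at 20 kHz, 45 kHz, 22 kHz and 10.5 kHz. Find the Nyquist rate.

90 kHz

Highest-frequency component: 45 kHz.
Nyquist rate = 2 × 45 kHz = 90 kHz.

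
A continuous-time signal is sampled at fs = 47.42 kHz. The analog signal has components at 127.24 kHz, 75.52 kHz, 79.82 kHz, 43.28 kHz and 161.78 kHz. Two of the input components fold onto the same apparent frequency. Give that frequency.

15.02 kHz

fs/2 = 23.71 kHz.
127.24 kHz mod fs = 32.4 kHz.
32.4 kHz > fs/2 = 23.71 kHz, folds to fs − 32.4 kHz = 15.02 kHz.
75.52 kHz mod fs = 28.1 kHz.
28.1 kHz > fs/2 = 23.71 kHz, folds to fs − 28.1 kHz = 19.32 kHz.
79.82 kHz mod fs = 32.4 kHz.
32.4 kHz > fs/2 = 23.71 kHz, folds to fs − 32.4 kHz = 15.02 kHz.
43.28 kHz > fs/2 = 23.71 kHz, folds to fs − 43.28 kHz = 4.14 kHz.
161.78 kHz mod fs = 19.52 kHz.
19.52 kHz ≤ fs/2 = 23.71 kHz, appears at 19.52 kHz.
79.82 kHz and 127.24 kHz both map to 15.02 kHz.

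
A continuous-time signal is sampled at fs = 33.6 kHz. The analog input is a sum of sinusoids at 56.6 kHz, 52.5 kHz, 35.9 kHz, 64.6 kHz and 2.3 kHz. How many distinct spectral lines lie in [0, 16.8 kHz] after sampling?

4

fs/2 = 16.8 kHz.
56.6 kHz mod fs = 23 kHz.
23 kHz > fs/2 = 16.8 kHz, folds to fs − 23 kHz = 10.6 kHz.
52.5 kHz mod fs = 18.9 kHz.
18.9 kHz > fs/2 = 16.8 kHz, folds to fs − 18.9 kHz = 14.7 kHz.
35.9 kHz mod fs = 2.3 kHz.
2.3 kHz ≤ fs/2 = 16.8 kHz, appears at 2.3 kHz.
64.6 kHz mod fs = 31 kHz.
31 kHz > fs/2 = 16.8 kHz, folds to fs − 31 kHz = 2.6 kHz.
2.3 kHz ≤ fs/2 = 16.8 kHz, passes unchanged.
Distinct values: {2.3 kHz, 2.6 kHz, 10.6 kHz, 14.7 kHz} → 4.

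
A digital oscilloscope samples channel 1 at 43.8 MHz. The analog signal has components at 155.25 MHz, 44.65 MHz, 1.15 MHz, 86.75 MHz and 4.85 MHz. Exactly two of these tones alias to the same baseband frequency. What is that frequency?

0.85 MHz

fs/2 = 21.9 MHz.
155.25 MHz mod fs = 23.85 MHz.
23.85 MHz > fs/2 = 21.9 MHz, folds to fs − 23.85 MHz = 19.95 MHz.
44.65 MHz mod fs = 0.85 MHz.
0.85 MHz ≤ fs/2 = 21.9 MHz, appears at 0.85 MHz.
1.15 MHz ≤ fs/2 = 21.9 MHz, passes unchanged.
86.75 MHz mod fs = 42.95 MHz.
42.95 MHz > fs/2 = 21.9 MHz, folds to fs − 42.95 MHz = 0.85 MHz.
4.85 MHz ≤ fs/2 = 21.9 MHz, passes unchanged.
44.65 MHz and 86.75 MHz both map to 0.85 MHz.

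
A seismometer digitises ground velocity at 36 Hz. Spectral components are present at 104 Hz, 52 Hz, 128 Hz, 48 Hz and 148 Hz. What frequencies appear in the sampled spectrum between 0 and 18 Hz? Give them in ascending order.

4 Hz, 12 Hz, 16 Hz

fs/2 = 18 Hz.
104 Hz mod fs = 32 Hz.
32 Hz > fs/2 = 18 Hz, folds to fs − 32 Hz = 4 Hz.
52 Hz mod fs = 16 Hz.
16 Hz ≤ fs/2 = 18 Hz, appears at 16 Hz.
128 Hz mod fs = 20 Hz.
20 Hz > fs/2 = 18 Hz, folds to fs − 20 Hz = 16 Hz.
48 Hz mod fs = 12 Hz.
12 Hz ≤ fs/2 = 18 Hz, appears at 12 Hz.
148 Hz mod fs = 4 Hz.
4 Hz ≤ fs/2 = 18 Hz, appears at 4 Hz.
Distinct values: {4 Hz, 12 Hz, 16 Hz}.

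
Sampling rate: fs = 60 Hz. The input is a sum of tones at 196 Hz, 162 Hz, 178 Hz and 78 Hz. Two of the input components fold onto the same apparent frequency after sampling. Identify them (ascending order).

78 Hz, 162 Hz

fs/2 = 30 Hz.
196 Hz mod fs = 16 Hz.
16 Hz ≤ fs/2 = 30 Hz, appears at 16 Hz.
162 Hz mod fs = 42 Hz.
42 Hz > fs/2 = 30 Hz, folds to fs − 42 Hz = 18 Hz.
178 Hz mod fs = 58 Hz.
58 Hz > fs/2 = 30 Hz, folds to fs − 58 Hz = 2 Hz.
78 Hz mod fs = 18 Hz.
18 Hz ≤ fs/2 = 30 Hz, appears at 18 Hz.
78 Hz and 162 Hz both map to 18 Hz.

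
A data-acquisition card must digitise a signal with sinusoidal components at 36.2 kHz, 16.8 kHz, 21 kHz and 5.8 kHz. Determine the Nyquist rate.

Highest-frequency component: 36.2 kHz.
Nyquist rate = 2 × 36.2 kHz = 72.4 kHz.

72.4 kHz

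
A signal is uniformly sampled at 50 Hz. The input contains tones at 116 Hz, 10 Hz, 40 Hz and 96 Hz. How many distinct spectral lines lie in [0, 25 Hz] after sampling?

fs/2 = 25 Hz.
116 Hz mod fs = 16 Hz.
16 Hz ≤ fs/2 = 25 Hz, appears at 16 Hz.
10 Hz ≤ fs/2 = 25 Hz, passes unchanged.
40 Hz > fs/2 = 25 Hz, folds to fs − 40 Hz = 10 Hz.
96 Hz mod fs = 46 Hz.
46 Hz > fs/2 = 25 Hz, folds to fs − 46 Hz = 4 Hz.
Distinct values: {4 Hz, 10 Hz, 16 Hz} → 3.

3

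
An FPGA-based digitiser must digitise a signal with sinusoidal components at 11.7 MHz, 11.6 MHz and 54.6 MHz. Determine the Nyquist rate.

Highest-frequency component: 54.6 MHz.
Nyquist rate = 2 × 54.6 MHz = 109.2 MHz.

109.2 MHz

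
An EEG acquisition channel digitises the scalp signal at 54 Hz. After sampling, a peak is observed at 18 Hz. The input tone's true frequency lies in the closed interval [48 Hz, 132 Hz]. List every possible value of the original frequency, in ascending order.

72 Hz, 90 Hz, 126 Hz

Frequencies that alias to 18 Hz are k·fs ± 18 Hz for integer k ≥ 0.
k=0: 18 Hz.
k=1: 36 Hz, 72 Hz.
k=2: 90 Hz, 126 Hz.
k=3: 144 Hz, 180 Hz.
Within [48 Hz, 132 Hz]: 72 Hz, 90 Hz, 126 Hz.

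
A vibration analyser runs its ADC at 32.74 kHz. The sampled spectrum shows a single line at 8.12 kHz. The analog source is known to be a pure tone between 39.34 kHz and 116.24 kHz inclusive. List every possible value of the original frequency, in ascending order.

40.86 kHz, 57.36 kHz, 73.6 kHz, 90.1 kHz, 106.34 kHz

Frequencies that alias to 8.12 kHz are k·fs ± 8.12 kHz for integer k ≥ 0.
k=0: 8.12 kHz.
k=1: 24.62 kHz, 40.86 kHz.
k=2: 57.36 kHz, 73.6 kHz.
k=3: 90.1 kHz, 106.34 kHz.
k=4: 122.84 kHz, 139.08 kHz.
Within [39.34 kHz, 116.24 kHz]: 40.86 kHz, 57.36 kHz, 73.6 kHz, 90.1 kHz, 106.34 kHz.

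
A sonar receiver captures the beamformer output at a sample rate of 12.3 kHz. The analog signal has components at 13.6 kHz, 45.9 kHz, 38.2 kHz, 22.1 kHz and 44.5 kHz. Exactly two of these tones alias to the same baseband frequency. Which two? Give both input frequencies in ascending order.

13.6 kHz, 38.2 kHz

fs/2 = 6.15 kHz.
13.6 kHz mod fs = 1.3 kHz.
1.3 kHz ≤ fs/2 = 6.15 kHz, appears at 1.3 kHz.
45.9 kHz mod fs = 9 kHz.
9 kHz > fs/2 = 6.15 kHz, folds to fs − 9 kHz = 3.3 kHz.
38.2 kHz mod fs = 1.3 kHz.
1.3 kHz ≤ fs/2 = 6.15 kHz, appears at 1.3 kHz.
22.1 kHz mod fs = 9.8 kHz.
9.8 kHz > fs/2 = 6.15 kHz, folds to fs − 9.8 kHz = 2.5 kHz.
44.5 kHz mod fs = 7.6 kHz.
7.6 kHz > fs/2 = 6.15 kHz, folds to fs − 7.6 kHz = 4.7 kHz.
13.6 kHz and 38.2 kHz both map to 1.3 kHz.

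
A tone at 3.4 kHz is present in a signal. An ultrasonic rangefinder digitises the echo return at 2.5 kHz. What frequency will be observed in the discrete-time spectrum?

3.4 kHz mod fs = 0.9 kHz.
0.9 kHz ≤ fs/2 = 1.25 kHz, appears at 0.9 kHz.

0.9 kHz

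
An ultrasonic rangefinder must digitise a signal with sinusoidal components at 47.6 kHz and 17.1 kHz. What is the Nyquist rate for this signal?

Highest-frequency component: 47.6 kHz.
Nyquist rate = 2 × 47.6 kHz = 95.2 kHz.

95.2 kHz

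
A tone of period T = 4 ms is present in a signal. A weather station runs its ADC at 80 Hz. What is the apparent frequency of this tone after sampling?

10 Hz

T = 4 ms → f = 1/T = 250 Hz.
250 Hz mod fs = 10 Hz.
10 Hz ≤ fs/2 = 40 Hz, appears at 10 Hz.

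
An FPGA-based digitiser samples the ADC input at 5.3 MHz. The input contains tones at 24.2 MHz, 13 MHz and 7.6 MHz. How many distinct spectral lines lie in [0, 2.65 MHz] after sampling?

fs/2 = 2.65 MHz.
24.2 MHz mod fs = 3 MHz.
3 MHz > fs/2 = 2.65 MHz, folds to fs − 3 MHz = 2.3 MHz.
13 MHz mod fs = 2.4 MHz.
2.4 MHz ≤ fs/2 = 2.65 MHz, appears at 2.4 MHz.
7.6 MHz mod fs = 2.3 MHz.
2.3 MHz ≤ fs/2 = 2.65 MHz, appears at 2.3 MHz.
Distinct values: {2.3 MHz, 2.4 MHz} → 2.

2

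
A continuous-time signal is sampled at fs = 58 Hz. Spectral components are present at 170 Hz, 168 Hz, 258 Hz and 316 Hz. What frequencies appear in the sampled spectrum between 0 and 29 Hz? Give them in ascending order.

4 Hz, 6 Hz, 26 Hz

fs/2 = 29 Hz.
170 Hz mod fs = 54 Hz.
54 Hz > fs/2 = 29 Hz, folds to fs − 54 Hz = 4 Hz.
168 Hz mod fs = 52 Hz.
52 Hz > fs/2 = 29 Hz, folds to fs − 52 Hz = 6 Hz.
258 Hz mod fs = 26 Hz.
26 Hz ≤ fs/2 = 29 Hz, appears at 26 Hz.
316 Hz mod fs = 26 Hz.
26 Hz ≤ fs/2 = 29 Hz, appears at 26 Hz.
Distinct values: {4 Hz, 6 Hz, 26 Hz}.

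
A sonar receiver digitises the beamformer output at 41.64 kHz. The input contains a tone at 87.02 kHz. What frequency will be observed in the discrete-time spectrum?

87.02 kHz mod fs = 3.74 kHz.
3.74 kHz ≤ fs/2 = 20.82 kHz, appears at 3.74 kHz.

3.74 kHz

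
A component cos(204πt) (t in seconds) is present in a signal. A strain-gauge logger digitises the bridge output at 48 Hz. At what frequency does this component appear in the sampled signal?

6 Hz

ω = 204π rad/s → f = ω/(2π) = 102 Hz.
102 Hz mod fs = 6 Hz.
6 Hz ≤ fs/2 = 24 Hz, appears at 6 Hz.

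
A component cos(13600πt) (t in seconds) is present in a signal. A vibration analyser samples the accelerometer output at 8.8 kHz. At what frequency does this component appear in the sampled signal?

2 kHz

ω = 13600π rad/s → f = ω/(2π) = 6800 Hz = 6.8 kHz.
6.8 kHz > fs/2 = 4.4 kHz, folds to fs − 6.8 kHz = 2 kHz.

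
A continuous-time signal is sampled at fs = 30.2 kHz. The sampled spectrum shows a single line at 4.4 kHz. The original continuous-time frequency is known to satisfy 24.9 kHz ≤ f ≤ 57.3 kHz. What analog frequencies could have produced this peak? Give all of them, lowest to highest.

25.8 kHz, 34.6 kHz, 56 kHz

Frequencies that alias to 4.4 kHz are k·fs ± 4.4 kHz for integer k ≥ 0.
k=0: 4.4 kHz.
k=1: 25.8 kHz, 34.6 kHz.
k=2: 56 kHz, 64.8 kHz.
k=3: 86.2 kHz, 95 kHz.
Within [24.9 kHz, 57.3 kHz]: 25.8 kHz, 34.6 kHz, 56 kHz.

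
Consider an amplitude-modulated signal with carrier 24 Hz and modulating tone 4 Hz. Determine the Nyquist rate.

AM sidebands sit at fc ± fm = 20 Hz and 28 Hz.
Highest-frequency component: 28 Hz.
Nyquist rate = 2 × 28 Hz = 56 Hz.

56 Hz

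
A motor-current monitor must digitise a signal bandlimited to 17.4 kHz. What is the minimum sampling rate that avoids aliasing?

34.8 kHz

Nyquist rate = 2 × 17.4 kHz = 34.8 kHz.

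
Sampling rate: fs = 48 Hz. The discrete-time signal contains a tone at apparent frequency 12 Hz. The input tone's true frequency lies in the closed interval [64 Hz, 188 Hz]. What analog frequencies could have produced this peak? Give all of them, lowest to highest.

Frequencies that alias to 12 Hz are k·fs ± 12 Hz for integer k ≥ 0.
k=0: 12 Hz.
k=1: 36 Hz, 60 Hz.
k=2: 84 Hz, 108 Hz.
k=3: 132 Hz, 156 Hz.
k=4: 180 Hz, 204 Hz.
k=5: 228 Hz, 252 Hz.
Within [64 Hz, 188 Hz]: 84 Hz, 108 Hz, 132 Hz, 156 Hz, 180 Hz.

84 Hz, 108 Hz, 132 Hz, 156 Hz, 180 Hz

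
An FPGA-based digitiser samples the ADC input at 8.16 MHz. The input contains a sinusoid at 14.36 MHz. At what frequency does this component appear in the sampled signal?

1.96 MHz

14.36 MHz mod fs = 6.2 MHz.
6.2 MHz > fs/2 = 4.08 MHz, folds to fs − 6.2 MHz = 1.96 MHz.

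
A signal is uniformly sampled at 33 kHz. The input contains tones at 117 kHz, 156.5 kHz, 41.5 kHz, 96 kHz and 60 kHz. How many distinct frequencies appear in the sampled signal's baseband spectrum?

fs/2 = 16.5 kHz.
117 kHz mod fs = 18 kHz.
18 kHz > fs/2 = 16.5 kHz, folds to fs − 18 kHz = 15 kHz.
156.5 kHz mod fs = 24.5 kHz.
24.5 kHz > fs/2 = 16.5 kHz, folds to fs − 24.5 kHz = 8.5 kHz.
41.5 kHz mod fs = 8.5 kHz.
8.5 kHz ≤ fs/2 = 16.5 kHz, appears at 8.5 kHz.
96 kHz mod fs = 30 kHz.
30 kHz > fs/2 = 16.5 kHz, folds to fs − 30 kHz = 3 kHz.
60 kHz mod fs = 27 kHz.
27 kHz > fs/2 = 16.5 kHz, folds to fs − 27 kHz = 6 kHz.
Distinct values: {3 kHz, 6 kHz, 8.5 kHz, 15 kHz} → 4.

4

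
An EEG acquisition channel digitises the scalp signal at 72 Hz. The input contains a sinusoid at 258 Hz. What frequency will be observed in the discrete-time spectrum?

258 Hz mod fs = 42 Hz.
42 Hz > fs/2 = 36 Hz, folds to fs − 42 Hz = 30 Hz.

30 Hz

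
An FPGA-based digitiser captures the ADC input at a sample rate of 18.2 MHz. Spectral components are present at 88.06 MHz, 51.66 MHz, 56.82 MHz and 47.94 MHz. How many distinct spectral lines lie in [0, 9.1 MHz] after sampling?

fs/2 = 9.1 MHz.
88.06 MHz mod fs = 15.26 MHz.
15.26 MHz > fs/2 = 9.1 MHz, folds to fs − 15.26 MHz = 2.94 MHz.
51.66 MHz mod fs = 15.26 MHz.
15.26 MHz > fs/2 = 9.1 MHz, folds to fs − 15.26 MHz = 2.94 MHz.
56.82 MHz mod fs = 2.22 MHz.
2.22 MHz ≤ fs/2 = 9.1 MHz, appears at 2.22 MHz.
47.94 MHz mod fs = 11.54 MHz.
11.54 MHz > fs/2 = 9.1 MHz, folds to fs − 11.54 MHz = 6.66 MHz.
Distinct values: {2.22 MHz, 2.94 MHz, 6.66 MHz} → 3.

3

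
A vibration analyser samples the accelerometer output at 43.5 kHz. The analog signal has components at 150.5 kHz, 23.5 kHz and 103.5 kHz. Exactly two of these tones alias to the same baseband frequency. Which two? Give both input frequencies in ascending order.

23.5 kHz, 150.5 kHz

fs/2 = 21.75 kHz.
150.5 kHz mod fs = 20 kHz.
20 kHz ≤ fs/2 = 21.75 kHz, appears at 20 kHz.
23.5 kHz > fs/2 = 21.75 kHz, folds to fs − 23.5 kHz = 20 kHz.
103.5 kHz mod fs = 16.5 kHz.
16.5 kHz ≤ fs/2 = 21.75 kHz, appears at 16.5 kHz.
23.5 kHz and 150.5 kHz both map to 20 kHz.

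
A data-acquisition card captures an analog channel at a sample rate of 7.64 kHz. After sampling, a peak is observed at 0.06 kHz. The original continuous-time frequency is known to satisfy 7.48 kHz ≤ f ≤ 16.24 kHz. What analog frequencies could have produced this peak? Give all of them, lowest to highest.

Frequencies that alias to 0.06 kHz are k·fs ± 0.06 kHz for integer k ≥ 0.
k=0: 0.06 kHz.
k=1: 7.58 kHz, 7.7 kHz.
k=2: 15.22 kHz, 15.34 kHz.
k=3: 22.86 kHz, 22.98 kHz.
Within [7.48 kHz, 16.24 kHz]: 7.58 kHz, 7.7 kHz, 15.22 kHz, 15.34 kHz.

7.58 kHz, 7.7 kHz, 15.22 kHz, 15.34 kHz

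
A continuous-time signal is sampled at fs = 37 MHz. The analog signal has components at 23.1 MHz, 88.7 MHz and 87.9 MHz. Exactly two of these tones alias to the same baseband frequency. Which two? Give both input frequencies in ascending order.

fs/2 = 18.5 MHz.
23.1 MHz > fs/2 = 18.5 MHz, folds to fs − 23.1 MHz = 13.9 MHz.
88.7 MHz mod fs = 14.7 MHz.
14.7 MHz ≤ fs/2 = 18.5 MHz, appears at 14.7 MHz.
87.9 MHz mod fs = 13.9 MHz.
13.9 MHz ≤ fs/2 = 18.5 MHz, appears at 13.9 MHz.
23.1 MHz and 87.9 MHz both map to 13.9 MHz.

23.1 MHz, 87.9 MHz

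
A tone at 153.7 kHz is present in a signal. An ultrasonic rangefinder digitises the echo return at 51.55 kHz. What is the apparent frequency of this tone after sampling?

153.7 kHz mod fs = 50.6 kHz.
50.6 kHz > fs/2 = 25.775 kHz, folds to fs − 50.6 kHz = 0.95 kHz.

0.95 kHz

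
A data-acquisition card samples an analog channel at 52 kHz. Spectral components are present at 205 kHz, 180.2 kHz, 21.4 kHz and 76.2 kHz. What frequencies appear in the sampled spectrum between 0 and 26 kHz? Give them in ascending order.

3 kHz, 21.4 kHz, 24.2 kHz

fs/2 = 26 kHz.
205 kHz mod fs = 49 kHz.
49 kHz > fs/2 = 26 kHz, folds to fs − 49 kHz = 3 kHz.
180.2 kHz mod fs = 24.2 kHz.
24.2 kHz ≤ fs/2 = 26 kHz, appears at 24.2 kHz.
21.4 kHz ≤ fs/2 = 26 kHz, passes unchanged.
76.2 kHz mod fs = 24.2 kHz.
24.2 kHz ≤ fs/2 = 26 kHz, appears at 24.2 kHz.
Distinct values: {3 kHz, 21.4 kHz, 24.2 kHz}.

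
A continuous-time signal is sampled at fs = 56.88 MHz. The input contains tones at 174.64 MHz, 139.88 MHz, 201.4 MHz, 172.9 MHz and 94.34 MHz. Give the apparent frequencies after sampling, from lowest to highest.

fs/2 = 28.44 MHz.
174.64 MHz mod fs = 4 MHz.
4 MHz ≤ fs/2 = 28.44 MHz, appears at 4 MHz.
139.88 MHz mod fs = 26.12 MHz.
26.12 MHz ≤ fs/2 = 28.44 MHz, appears at 26.12 MHz.
201.4 MHz mod fs = 30.76 MHz.
30.76 MHz > fs/2 = 28.44 MHz, folds to fs − 30.76 MHz = 26.12 MHz.
172.9 MHz mod fs = 2.26 MHz.
2.26 MHz ≤ fs/2 = 28.44 MHz, appears at 2.26 MHz.
94.34 MHz mod fs = 37.46 MHz.
37.46 MHz > fs/2 = 28.44 MHz, folds to fs − 37.46 MHz = 19.42 MHz.
Distinct values: {2.26 MHz, 4 MHz, 19.42 MHz, 26.12 MHz}.

2.26 MHz, 4 MHz, 19.42 MHz, 26.12 MHz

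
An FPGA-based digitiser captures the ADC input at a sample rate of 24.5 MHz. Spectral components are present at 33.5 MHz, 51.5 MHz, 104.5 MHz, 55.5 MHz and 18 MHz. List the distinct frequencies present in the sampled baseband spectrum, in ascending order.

fs/2 = 12.25 MHz.
33.5 MHz mod fs = 9 MHz.
9 MHz ≤ fs/2 = 12.25 MHz, appears at 9 MHz.
51.5 MHz mod fs = 2.5 MHz.
2.5 MHz ≤ fs/2 = 12.25 MHz, appears at 2.5 MHz.
104.5 MHz mod fs = 6.5 MHz.
6.5 MHz ≤ fs/2 = 12.25 MHz, appears at 6.5 MHz.
55.5 MHz mod fs = 6.5 MHz.
6.5 MHz ≤ fs/2 = 12.25 MHz, appears at 6.5 MHz.
18 MHz > fs/2 = 12.25 MHz, folds to fs − 18 MHz = 6.5 MHz.
Distinct values: {2.5 MHz, 6.5 MHz, 9 MHz}.

2.5 MHz, 6.5 MHz, 9 MHz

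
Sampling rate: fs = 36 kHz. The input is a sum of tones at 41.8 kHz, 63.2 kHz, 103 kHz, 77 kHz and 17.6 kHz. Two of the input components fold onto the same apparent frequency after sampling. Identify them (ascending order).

fs/2 = 18 kHz.
41.8 kHz mod fs = 5.8 kHz.
5.8 kHz ≤ fs/2 = 18 kHz, appears at 5.8 kHz.
63.2 kHz mod fs = 27.2 kHz.
27.2 kHz > fs/2 = 18 kHz, folds to fs − 27.2 kHz = 8.8 kHz.
103 kHz mod fs = 31 kHz.
31 kHz > fs/2 = 18 kHz, folds to fs − 31 kHz = 5 kHz.
77 kHz mod fs = 5 kHz.
5 kHz ≤ fs/2 = 18 kHz, appears at 5 kHz.
17.6 kHz ≤ fs/2 = 18 kHz, passes unchanged.
77 kHz and 103 kHz both map to 5 kHz.

77 kHz, 103 kHz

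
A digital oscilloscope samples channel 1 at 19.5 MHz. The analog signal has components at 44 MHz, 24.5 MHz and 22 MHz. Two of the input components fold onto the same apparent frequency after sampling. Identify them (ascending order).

24.5 MHz, 44 MHz

fs/2 = 9.75 MHz.
44 MHz mod fs = 5 MHz.
5 MHz ≤ fs/2 = 9.75 MHz, appears at 5 MHz.
24.5 MHz mod fs = 5 MHz.
5 MHz ≤ fs/2 = 9.75 MHz, appears at 5 MHz.
22 MHz mod fs = 2.5 MHz.
2.5 MHz ≤ fs/2 = 9.75 MHz, appears at 2.5 MHz.
24.5 MHz and 44 MHz both map to 5 MHz.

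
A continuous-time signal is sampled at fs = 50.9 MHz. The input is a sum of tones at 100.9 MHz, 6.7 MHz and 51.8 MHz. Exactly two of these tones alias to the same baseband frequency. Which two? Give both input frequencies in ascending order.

51.8 MHz, 100.9 MHz

fs/2 = 25.45 MHz.
100.9 MHz mod fs = 50 MHz.
50 MHz > fs/2 = 25.45 MHz, folds to fs − 50 MHz = 0.9 MHz.
6.7 MHz ≤ fs/2 = 25.45 MHz, passes unchanged.
51.8 MHz mod fs = 0.9 MHz.
0.9 MHz ≤ fs/2 = 25.45 MHz, appears at 0.9 MHz.
51.8 MHz and 100.9 MHz both map to 0.9 MHz.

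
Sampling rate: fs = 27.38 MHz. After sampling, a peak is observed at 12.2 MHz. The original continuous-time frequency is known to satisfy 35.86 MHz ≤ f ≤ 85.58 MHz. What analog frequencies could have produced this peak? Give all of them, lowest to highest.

Frequencies that alias to 12.2 MHz are k·fs ± 12.2 MHz for integer k ≥ 0.
k=0: 12.2 MHz.
k=1: 15.18 MHz, 39.58 MHz.
k=2: 42.56 MHz, 66.96 MHz.
k=3: 69.94 MHz, 94.34 MHz.
k=4: 97.32 MHz, 121.72 MHz.
Within [35.86 MHz, 85.58 MHz]: 39.58 MHz, 42.56 MHz, 66.96 MHz, 69.94 MHz.

39.58 MHz, 42.56 MHz, 66.96 MHz, 69.94 MHz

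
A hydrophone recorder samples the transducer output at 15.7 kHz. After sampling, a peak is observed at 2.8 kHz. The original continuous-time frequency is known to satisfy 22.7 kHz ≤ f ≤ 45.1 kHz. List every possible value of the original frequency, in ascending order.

28.6 kHz, 34.2 kHz, 44.3 kHz

Frequencies that alias to 2.8 kHz are k·fs ± 2.8 kHz for integer k ≥ 0.
k=0: 2.8 kHz.
k=1: 12.9 kHz, 18.5 kHz.
k=2: 28.6 kHz, 34.2 kHz.
k=3: 44.3 kHz, 49.9 kHz.
k=4: 60 kHz, 65.6 kHz.
Within [22.7 kHz, 45.1 kHz]: 28.6 kHz, 34.2 kHz, 44.3 kHz.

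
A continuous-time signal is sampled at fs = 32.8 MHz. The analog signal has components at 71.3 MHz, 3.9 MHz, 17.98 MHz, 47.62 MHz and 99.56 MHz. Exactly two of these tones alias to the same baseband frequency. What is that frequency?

fs/2 = 16.4 MHz.
71.3 MHz mod fs = 5.7 MHz.
5.7 MHz ≤ fs/2 = 16.4 MHz, appears at 5.7 MHz.
3.9 MHz ≤ fs/2 = 16.4 MHz, passes unchanged.
17.98 MHz > fs/2 = 16.4 MHz, folds to fs − 17.98 MHz = 14.82 MHz.
47.62 MHz mod fs = 14.82 MHz.
14.82 MHz ≤ fs/2 = 16.4 MHz, appears at 14.82 MHz.
99.56 MHz mod fs = 1.16 MHz.
1.16 MHz ≤ fs/2 = 16.4 MHz, appears at 1.16 MHz.
17.98 MHz and 47.62 MHz both map to 14.82 MHz.

14.82 MHz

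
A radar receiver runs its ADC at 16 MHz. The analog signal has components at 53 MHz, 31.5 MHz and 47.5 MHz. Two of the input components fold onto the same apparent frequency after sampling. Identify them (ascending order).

fs/2 = 8 MHz.
53 MHz mod fs = 5 MHz.
5 MHz ≤ fs/2 = 8 MHz, appears at 5 MHz.
31.5 MHz mod fs = 15.5 MHz.
15.5 MHz > fs/2 = 8 MHz, folds to fs − 15.5 MHz = 0.5 MHz.
47.5 MHz mod fs = 15.5 MHz.
15.5 MHz > fs/2 = 8 MHz, folds to fs − 15.5 MHz = 0.5 MHz.
31.5 MHz and 47.5 MHz both map to 0.5 MHz.

31.5 MHz, 47.5 MHz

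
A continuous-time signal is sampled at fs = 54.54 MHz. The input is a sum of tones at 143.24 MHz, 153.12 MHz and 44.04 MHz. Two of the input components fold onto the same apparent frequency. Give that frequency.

fs/2 = 27.27 MHz.
143.24 MHz mod fs = 34.16 MHz.
34.16 MHz > fs/2 = 27.27 MHz, folds to fs − 34.16 MHz = 20.38 MHz.
153.12 MHz mod fs = 44.04 MHz.
44.04 MHz > fs/2 = 27.27 MHz, folds to fs − 44.04 MHz = 10.5 MHz.
44.04 MHz > fs/2 = 27.27 MHz, folds to fs − 44.04 MHz = 10.5 MHz.
44.04 MHz and 153.12 MHz both map to 10.5 MHz.

10.5 MHz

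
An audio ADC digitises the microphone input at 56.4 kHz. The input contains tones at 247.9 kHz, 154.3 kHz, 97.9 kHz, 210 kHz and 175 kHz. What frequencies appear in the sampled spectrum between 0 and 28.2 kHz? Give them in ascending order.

5.8 kHz, 14.9 kHz, 15.6 kHz, 22.3 kHz

fs/2 = 28.2 kHz.
247.9 kHz mod fs = 22.3 kHz.
22.3 kHz ≤ fs/2 = 28.2 kHz, appears at 22.3 kHz.
154.3 kHz mod fs = 41.5 kHz.
41.5 kHz > fs/2 = 28.2 kHz, folds to fs − 41.5 kHz = 14.9 kHz.
97.9 kHz mod fs = 41.5 kHz.
41.5 kHz > fs/2 = 28.2 kHz, folds to fs − 41.5 kHz = 14.9 kHz.
210 kHz mod fs = 40.8 kHz.
40.8 kHz > fs/2 = 28.2 kHz, folds to fs − 40.8 kHz = 15.6 kHz.
175 kHz mod fs = 5.8 kHz.
5.8 kHz ≤ fs/2 = 28.2 kHz, appears at 5.8 kHz.
Distinct values: {5.8 kHz, 14.9 kHz, 15.6 kHz, 22.3 kHz}.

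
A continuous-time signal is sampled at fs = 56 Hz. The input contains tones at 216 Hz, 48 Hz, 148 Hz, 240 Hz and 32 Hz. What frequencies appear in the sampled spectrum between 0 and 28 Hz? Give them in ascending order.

fs/2 = 28 Hz.
216 Hz mod fs = 48 Hz.
48 Hz > fs/2 = 28 Hz, folds to fs − 48 Hz = 8 Hz.
48 Hz > fs/2 = 28 Hz, folds to fs − 48 Hz = 8 Hz.
148 Hz mod fs = 36 Hz.
36 Hz > fs/2 = 28 Hz, folds to fs − 36 Hz = 20 Hz.
240 Hz mod fs = 16 Hz.
16 Hz ≤ fs/2 = 28 Hz, appears at 16 Hz.
32 Hz > fs/2 = 28 Hz, folds to fs − 32 Hz = 24 Hz.
Distinct values: {8 Hz, 16 Hz, 20 Hz, 24 Hz}.

8 Hz, 16 Hz, 20 Hz, 24 Hz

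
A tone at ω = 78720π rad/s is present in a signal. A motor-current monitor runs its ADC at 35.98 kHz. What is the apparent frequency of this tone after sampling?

ω = 78720π rad/s → f = ω/(2π) = 39360 Hz = 39.36 kHz.
39.36 kHz mod fs = 3.38 kHz.
3.38 kHz ≤ fs/2 = 17.99 kHz, appears at 3.38 kHz.

3.38 kHz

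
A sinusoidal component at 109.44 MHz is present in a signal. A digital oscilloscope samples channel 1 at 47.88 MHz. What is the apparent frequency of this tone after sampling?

13.68 MHz

109.44 MHz mod fs = 13.68 MHz.
13.68 MHz ≤ fs/2 = 23.94 MHz, appears at 13.68 MHz.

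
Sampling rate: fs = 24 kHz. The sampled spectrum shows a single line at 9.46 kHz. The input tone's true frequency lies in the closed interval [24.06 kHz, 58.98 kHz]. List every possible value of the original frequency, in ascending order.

33.46 kHz, 38.54 kHz, 57.46 kHz

Frequencies that alias to 9.46 kHz are k·fs ± 9.46 kHz for integer k ≥ 0.
k=0: 9.46 kHz.
k=1: 14.54 kHz, 33.46 kHz.
k=2: 38.54 kHz, 57.46 kHz.
k=3: 62.54 kHz, 81.46 kHz.
Within [24.06 kHz, 58.98 kHz]: 33.46 kHz, 38.54 kHz, 57.46 kHz.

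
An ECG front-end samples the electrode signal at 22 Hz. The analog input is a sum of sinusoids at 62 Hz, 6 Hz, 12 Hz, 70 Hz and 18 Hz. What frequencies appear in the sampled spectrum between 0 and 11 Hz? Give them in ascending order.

fs/2 = 11 Hz.
62 Hz mod fs = 18 Hz.
18 Hz > fs/2 = 11 Hz, folds to fs − 18 Hz = 4 Hz.
6 Hz ≤ fs/2 = 11 Hz, passes unchanged.
12 Hz > fs/2 = 11 Hz, folds to fs − 12 Hz = 10 Hz.
70 Hz mod fs = 4 Hz.
4 Hz ≤ fs/2 = 11 Hz, appears at 4 Hz.
18 Hz > fs/2 = 11 Hz, folds to fs − 18 Hz = 4 Hz.
Distinct values: {4 Hz, 6 Hz, 10 Hz}.

4 Hz, 6 Hz, 10 Hz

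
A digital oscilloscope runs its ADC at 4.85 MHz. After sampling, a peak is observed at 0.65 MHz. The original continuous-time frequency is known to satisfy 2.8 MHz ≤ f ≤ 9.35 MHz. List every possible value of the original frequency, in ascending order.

4.2 MHz, 5.5 MHz, 9.05 MHz

Frequencies that alias to 0.65 MHz are k·fs ± 0.65 MHz for integer k ≥ 0.
k=0: 0.65 MHz.
k=1: 4.2 MHz, 5.5 MHz.
k=2: 9.05 MHz, 10.35 MHz.
k=3: 13.9 MHz, 15.2 MHz.
Within [2.8 MHz, 9.35 MHz]: 4.2 MHz, 5.5 MHz, 9.05 MHz.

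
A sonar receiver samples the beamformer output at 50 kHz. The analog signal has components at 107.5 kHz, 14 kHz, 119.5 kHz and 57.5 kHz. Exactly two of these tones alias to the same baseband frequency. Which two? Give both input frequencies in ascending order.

fs/2 = 25 kHz.
107.5 kHz mod fs = 7.5 kHz.
7.5 kHz ≤ fs/2 = 25 kHz, appears at 7.5 kHz.
14 kHz ≤ fs/2 = 25 kHz, passes unchanged.
119.5 kHz mod fs = 19.5 kHz.
19.5 kHz ≤ fs/2 = 25 kHz, appears at 19.5 kHz.
57.5 kHz mod fs = 7.5 kHz.
7.5 kHz ≤ fs/2 = 25 kHz, appears at 7.5 kHz.
57.5 kHz and 107.5 kHz both map to 7.5 kHz.

57.5 kHz, 107.5 kHz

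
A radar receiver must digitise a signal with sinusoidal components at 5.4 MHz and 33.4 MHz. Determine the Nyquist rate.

66.8 MHz

Highest-frequency component: 33.4 MHz.
Nyquist rate = 2 × 33.4 MHz = 66.8 MHz.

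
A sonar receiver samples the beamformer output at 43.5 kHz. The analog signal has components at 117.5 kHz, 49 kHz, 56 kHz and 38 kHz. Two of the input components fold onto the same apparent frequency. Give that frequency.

fs/2 = 21.75 kHz.
117.5 kHz mod fs = 30.5 kHz.
30.5 kHz > fs/2 = 21.75 kHz, folds to fs − 30.5 kHz = 13 kHz.
49 kHz mod fs = 5.5 kHz.
5.5 kHz ≤ fs/2 = 21.75 kHz, appears at 5.5 kHz.
56 kHz mod fs = 12.5 kHz.
12.5 kHz ≤ fs/2 = 21.75 kHz, appears at 12.5 kHz.
38 kHz > fs/2 = 21.75 kHz, folds to fs − 38 kHz = 5.5 kHz.
38 kHz and 49 kHz both map to 5.5 kHz.

5.5 kHz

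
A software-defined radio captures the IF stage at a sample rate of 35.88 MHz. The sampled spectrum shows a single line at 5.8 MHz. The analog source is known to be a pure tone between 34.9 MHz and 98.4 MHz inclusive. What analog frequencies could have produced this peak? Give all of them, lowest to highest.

41.68 MHz, 65.96 MHz, 77.56 MHz

Frequencies that alias to 5.8 MHz are k·fs ± 5.8 MHz for integer k ≥ 0.
k=0: 5.8 MHz.
k=1: 30.08 MHz, 41.68 MHz.
k=2: 65.96 MHz, 77.56 MHz.
k=3: 101.84 MHz, 113.44 MHz.
Within [34.9 MHz, 98.4 MHz]: 41.68 MHz, 65.96 MHz, 77.56 MHz.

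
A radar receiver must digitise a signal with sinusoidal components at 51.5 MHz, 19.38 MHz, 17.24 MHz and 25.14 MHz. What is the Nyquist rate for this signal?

Highest-frequency component: 51.5 MHz.
Nyquist rate = 2 × 51.5 MHz = 103 MHz.

103 MHz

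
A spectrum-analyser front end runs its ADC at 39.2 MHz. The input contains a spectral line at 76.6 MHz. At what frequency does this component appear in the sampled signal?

1.8 MHz

76.6 MHz mod fs = 37.4 MHz.
37.4 MHz > fs/2 = 19.6 MHz, folds to fs − 37.4 MHz = 1.8 MHz.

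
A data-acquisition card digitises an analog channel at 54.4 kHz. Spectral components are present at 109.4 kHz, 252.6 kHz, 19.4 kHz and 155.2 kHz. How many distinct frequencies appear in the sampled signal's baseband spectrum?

fs/2 = 27.2 kHz.
109.4 kHz mod fs = 0.6 kHz.
0.6 kHz ≤ fs/2 = 27.2 kHz, appears at 0.6 kHz.
252.6 kHz mod fs = 35 kHz.
35 kHz > fs/2 = 27.2 kHz, folds to fs − 35 kHz = 19.4 kHz.
19.4 kHz ≤ fs/2 = 27.2 kHz, passes unchanged.
155.2 kHz mod fs = 46.4 kHz.
46.4 kHz > fs/2 = 27.2 kHz, folds to fs − 46.4 kHz = 8 kHz.
Distinct values: {0.6 kHz, 8 kHz, 19.4 kHz} → 3.

3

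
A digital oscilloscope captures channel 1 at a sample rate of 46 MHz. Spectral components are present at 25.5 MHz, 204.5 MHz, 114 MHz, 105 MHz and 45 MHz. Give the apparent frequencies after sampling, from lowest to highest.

1 MHz, 13 MHz, 20.5 MHz, 22 MHz

fs/2 = 23 MHz.
25.5 MHz > fs/2 = 23 MHz, folds to fs − 25.5 MHz = 20.5 MHz.
204.5 MHz mod fs = 20.5 MHz.
20.5 MHz ≤ fs/2 = 23 MHz, appears at 20.5 MHz.
114 MHz mod fs = 22 MHz.
22 MHz ≤ fs/2 = 23 MHz, appears at 22 MHz.
105 MHz mod fs = 13 MHz.
13 MHz ≤ fs/2 = 23 MHz, appears at 13 MHz.
45 MHz > fs/2 = 23 MHz, folds to fs − 45 MHz = 1 MHz.
Distinct values: {1 MHz, 13 MHz, 20.5 MHz, 22 MHz}.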